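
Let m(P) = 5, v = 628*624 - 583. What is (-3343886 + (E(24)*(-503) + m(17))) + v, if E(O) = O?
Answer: -2964664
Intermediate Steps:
v = 391289 (v = 391872 - 583 = 391289)
(-3343886 + (E(24)*(-503) + m(17))) + v = (-3343886 + (24*(-503) + 5)) + 391289 = (-3343886 + (-12072 + 5)) + 391289 = (-3343886 - 12067) + 391289 = -3355953 + 391289 = -2964664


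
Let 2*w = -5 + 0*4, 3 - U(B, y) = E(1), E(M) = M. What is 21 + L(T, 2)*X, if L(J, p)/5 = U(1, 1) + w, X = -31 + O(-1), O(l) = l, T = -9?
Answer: 101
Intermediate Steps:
U(B, y) = 2 (U(B, y) = 3 - 1*1 = 3 - 1 = 2)
X = -32 (X = -31 - 1 = -32)
w = -5/2 (w = (-5 + 0*4)/2 = (-5 + 0)/2 = (½)*(-5) = -5/2 ≈ -2.5000)
L(J, p) = -5/2 (L(J, p) = 5*(2 - 5/2) = 5*(-½) = -5/2)
21 + L(T, 2)*X = 21 - 5/2*(-32) = 21 + 80 = 101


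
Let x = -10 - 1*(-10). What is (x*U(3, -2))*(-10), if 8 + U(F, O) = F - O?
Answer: 0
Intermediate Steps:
x = 0 (x = -10 + 10 = 0)
U(F, O) = -8 + F - O (U(F, O) = -8 + (F - O) = -8 + F - O)
(x*U(3, -2))*(-10) = (0*(-8 + 3 - 1*(-2)))*(-10) = (0*(-8 + 3 + 2))*(-10) = (0*(-3))*(-10) = 0*(-10) = 0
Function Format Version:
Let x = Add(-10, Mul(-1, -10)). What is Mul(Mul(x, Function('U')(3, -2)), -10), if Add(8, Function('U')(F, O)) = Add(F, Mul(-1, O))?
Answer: 0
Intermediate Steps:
x = 0 (x = Add(-10, 10) = 0)
Function('U')(F, O) = Add(-8, F, Mul(-1, O)) (Function('U')(F, O) = Add(-8, Add(F, Mul(-1, O))) = Add(-8, F, Mul(-1, O)))
Mul(Mul(x, Function('U')(3, -2)), -10) = Mul(Mul(0, Add(-8, 3, Mul(-1, -2))), -10) = Mul(Mul(0, Add(-8, 3, 2)), -10) = Mul(Mul(0, -3), -10) = Mul(0, -10) = 0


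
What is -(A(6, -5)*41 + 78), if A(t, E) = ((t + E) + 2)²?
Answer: -447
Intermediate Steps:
A(t, E) = (2 + E + t)² (A(t, E) = ((E + t) + 2)² = (2 + E + t)²)
-(A(6, -5)*41 + 78) = -((2 - 5 + 6)²*41 + 78) = -(3²*41 + 78) = -(9*41 + 78) = -(369 + 78) = -1*447 = -447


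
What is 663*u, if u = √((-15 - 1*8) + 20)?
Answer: 663*I*√3 ≈ 1148.3*I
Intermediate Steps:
u = I*√3 (u = √((-15 - 8) + 20) = √(-23 + 20) = √(-3) = I*√3 ≈ 1.732*I)
663*u = 663*(I*√3) = 663*I*√3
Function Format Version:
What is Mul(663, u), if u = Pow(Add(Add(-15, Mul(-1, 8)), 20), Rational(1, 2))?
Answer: Mul(663, I, Pow(3, Rational(1, 2))) ≈ Mul(1148.3, I)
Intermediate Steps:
u = Mul(I, Pow(3, Rational(1, 2))) (u = Pow(Add(Add(-15, -8), 20), Rational(1, 2)) = Pow(Add(-23, 20), Rational(1, 2)) = Pow(-3, Rational(1, 2)) = Mul(I, Pow(3, Rational(1, 2))) ≈ Mul(1.7320, I))
Mul(663, u) = Mul(663, Mul(I, Pow(3, Rational(1, 2)))) = Mul(663, I, Pow(3, Rational(1, 2)))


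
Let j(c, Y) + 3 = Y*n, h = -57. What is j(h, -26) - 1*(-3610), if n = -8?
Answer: 3815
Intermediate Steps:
j(c, Y) = -3 - 8*Y (j(c, Y) = -3 + Y*(-8) = -3 - 8*Y)
j(h, -26) - 1*(-3610) = (-3 - 8*(-26)) - 1*(-3610) = (-3 + 208) + 3610 = 205 + 3610 = 3815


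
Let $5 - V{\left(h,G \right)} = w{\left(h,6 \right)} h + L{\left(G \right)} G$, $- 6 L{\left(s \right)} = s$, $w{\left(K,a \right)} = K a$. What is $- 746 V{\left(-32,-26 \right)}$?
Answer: $\frac{13486934}{3} \approx 4.4956 \cdot 10^{6}$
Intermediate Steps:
$L{\left(s \right)} = - \frac{s}{6}$
$V{\left(h,G \right)} = 5 - 6 h^{2} + \frac{G^{2}}{6}$ ($V{\left(h,G \right)} = 5 - \left(h 6 h + - \frac{G}{6} G\right) = 5 - \left(6 h h - \frac{G^{2}}{6}\right) = 5 - \left(6 h^{2} - \frac{G^{2}}{6}\right) = 5 + \left(- 6 h^{2} + \frac{G^{2}}{6}\right) = 5 - 6 h^{2} + \frac{G^{2}}{6}$)
$- 746 V{\left(-32,-26 \right)} = - 746 \left(5 - 6 \left(-32\right)^{2} + \frac{\left(-26\right)^{2}}{6}\right) = - 746 \left(5 - 6144 + \frac{1}{6} \cdot 676\right) = - 746 \left(5 - 6144 + \frac{338}{3}\right) = \left(-746\right) \left(- \frac{18079}{3}\right) = \frac{13486934}{3}$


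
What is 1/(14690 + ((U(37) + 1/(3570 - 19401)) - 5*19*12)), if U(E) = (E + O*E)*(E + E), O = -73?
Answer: -15831/2906349967 ≈ -5.4470e-6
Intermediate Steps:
U(E) = -144*E² (U(E) = (E - 73*E)*(E + E) = (-72*E)*(2*E) = -144*E²)
1/(14690 + ((U(37) + 1/(3570 - 19401)) - 5*19*12)) = 1/(14690 + ((-144*37² + 1/(3570 - 19401)) - 5*19*12)) = 1/(14690 + ((-144*1369 + 1/(-15831)) - 95*12)) = 1/(14690 + ((-197136 - 1/15831) - 1140)) = 1/(14690 + (-3120860017/15831 - 1140)) = 1/(14690 - 3138907357/15831) = 1/(-2906349967/15831) = -15831/2906349967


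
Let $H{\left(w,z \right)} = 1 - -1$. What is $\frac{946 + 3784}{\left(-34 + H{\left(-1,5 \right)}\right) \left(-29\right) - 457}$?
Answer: $\frac{4730}{471} \approx 10.042$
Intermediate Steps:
$H{\left(w,z \right)} = 2$ ($H{\left(w,z \right)} = 1 + 1 = 2$)
$\frac{946 + 3784}{\left(-34 + H{\left(-1,5 \right)}\right) \left(-29\right) - 457} = \frac{946 + 3784}{\left(-34 + 2\right) \left(-29\right) - 457} = \frac{4730}{\left(-32\right) \left(-29\right) - 457} = \frac{4730}{928 - 457} = \frac{4730}{471}$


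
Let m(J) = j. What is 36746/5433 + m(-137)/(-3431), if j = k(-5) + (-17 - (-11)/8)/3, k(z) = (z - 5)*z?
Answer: 335552461/49708328 ≈ 6.7504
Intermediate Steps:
k(z) = z*(-5 + z) (k(z) = (-5 + z)*z = z*(-5 + z))
j = 1075/24 (j = -5*(-5 - 5) + (-17 - (-11)/8)/3 = -5*(-10) + (-17 - (-11)/8)*(⅓) = 50 + (-17 - 1*(-11/8))*(⅓) = 50 + (-17 + 11/8)*(⅓) = 50 - 125/8*⅓ = 50 - 125/24 = 1075/24 ≈ 44.792)
m(J) = 1075/24
36746/5433 + m(-137)/(-3431) = 36746/5433 + (1075/24)/(-3431) = 36746*(1/5433) + (1075/24)*(-1/3431) = 36746/5433 - 1075/82344 = 335552461/49708328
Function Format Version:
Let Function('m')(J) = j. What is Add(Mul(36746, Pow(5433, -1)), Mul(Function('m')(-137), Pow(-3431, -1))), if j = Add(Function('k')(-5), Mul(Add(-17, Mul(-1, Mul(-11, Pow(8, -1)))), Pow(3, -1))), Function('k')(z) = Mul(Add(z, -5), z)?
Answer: Rational(335552461, 49708328) ≈ 6.7504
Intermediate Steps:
Function('k')(z) = Mul(z, Add(-5, z)) (Function('k')(z) = Mul(Add(-5, z), z) = Mul(z, Add(-5, z)))
j = Rational(1075, 24) (j = Add(Mul(-5, Add(-5, -5)), Mul(Add(-17, Mul(-1, Mul(-11, Pow(8, -1)))), Pow(3, -1))) = Add(Mul(-5, -10), Mul(Add(-17, Mul(-1, Mul(-11, Rational(1, 8)))), Rational(1, 3))) = Add(50, Mul(Add(-17, Mul(-1, Rational(-11, 8))), Rational(1, 3))) = Add(50, Mul(Add(-17, Rational(11, 8)), Rational(1, 3))) = Add(50, Mul(Rational(-125, 8), Rational(1, 3))) = Add(50, Rational(-125, 24)) = Rational(1075, 24) ≈ 44.792)
Function('m')(J) = Rational(1075, 24)
Add(Mul(36746, Pow(5433, -1)), Mul(Function('m')(-137), Pow(-3431, -1))) = Add(Mul(36746, Pow(5433, -1)), Mul(Rational(1075, 24), Pow(-3431, -1))) = Add(Mul(36746, Rational(1, 5433)), Mul(Rational(1075, 24), Rational(-1, 3431))) = Add(Rational(36746, 5433), Rational(-1075, 82344)) = Rational(335552461, 49708328)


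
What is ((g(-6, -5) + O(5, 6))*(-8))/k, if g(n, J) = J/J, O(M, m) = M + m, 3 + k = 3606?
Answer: -32/1201 ≈ -0.026644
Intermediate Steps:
k = 3603 (k = -3 + 3606 = 3603)
g(n, J) = 1
((g(-6, -5) + O(5, 6))*(-8))/k = ((1 + (5 + 6))*(-8))/3603 = ((1 + 11)*(-8))*(1/3603) = (12*(-8))*(1/3603) = -96*1/3603 = -32/1201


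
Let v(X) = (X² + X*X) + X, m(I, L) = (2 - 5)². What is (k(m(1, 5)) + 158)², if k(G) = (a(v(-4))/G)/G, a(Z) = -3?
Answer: 18190225/729 ≈ 24952.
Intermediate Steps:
m(I, L) = 9 (m(I, L) = (-3)² = 9)
v(X) = X + 2*X² (v(X) = (X² + X²) + X = 2*X² + X = X + 2*X²)
k(G) = -3/G² (k(G) = (-3/G)/G = -3/G²)
(k(m(1, 5)) + 158)² = (-3/9² + 158)² = (-3*1/81 + 158)² = (-1/27 + 158)² = (4265/27)² = 18190225/729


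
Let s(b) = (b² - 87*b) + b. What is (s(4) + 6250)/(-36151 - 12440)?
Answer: -658/5399 ≈ -0.12187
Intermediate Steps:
s(b) = b² - 86*b
(s(4) + 6250)/(-36151 - 12440) = (4*(-86 + 4) + 6250)/(-36151 - 12440) = (4*(-82) + 6250)/(-48591) = (-328 + 6250)*(-1/48591) = 5922*(-1/48591) = -658/5399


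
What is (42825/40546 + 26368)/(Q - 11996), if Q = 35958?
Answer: 1069159753/971563252 ≈ 1.1005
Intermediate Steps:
(42825/40546 + 26368)/(Q - 11996) = (42825/40546 + 26368)/(35958 - 11996) = (42825*(1/40546) + 26368)/23962 = (42825/40546 + 26368)*(1/23962) = (1069159753/40546)*(1/23962) = 1069159753/971563252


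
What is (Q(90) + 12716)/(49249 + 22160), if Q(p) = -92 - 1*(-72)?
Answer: 4232/23803 ≈ 0.17779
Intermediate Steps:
Q(p) = -20 (Q(p) = -92 + 72 = -20)
(Q(90) + 12716)/(49249 + 22160) = (-20 + 12716)/(49249 + 22160) = 12696/71409 = 12696*(1/71409) = 4232/23803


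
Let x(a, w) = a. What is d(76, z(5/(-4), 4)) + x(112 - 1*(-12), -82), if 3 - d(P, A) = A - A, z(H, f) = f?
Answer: 127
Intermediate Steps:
d(P, A) = 3 (d(P, A) = 3 - (A - A) = 3 - 1*0 = 3 + 0 = 3)
d(76, z(5/(-4), 4)) + x(112 - 1*(-12), -82) = 3 + (112 - 1*(-12)) = 3 + (112 + 12) = 3 + 124 = 127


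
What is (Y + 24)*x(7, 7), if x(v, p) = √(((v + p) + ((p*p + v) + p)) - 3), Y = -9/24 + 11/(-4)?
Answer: 167*√74/8 ≈ 179.57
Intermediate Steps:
Y = -25/8 (Y = -9*1/24 + 11*(-¼) = -3/8 - 11/4 = -25/8 ≈ -3.1250)
x(v, p) = √(-3 + p² + 2*p + 2*v) (x(v, p) = √(((p + v) + ((p² + v) + p)) - 3) = √(((p + v) + ((v + p²) + p)) - 3) = √(((p + v) + (p + v + p²)) - 3) = √((p² + 2*p + 2*v) - 3) = √(-3 + p² + 2*p + 2*v))
(Y + 24)*x(7, 7) = (-25/8 + 24)*√(-3 + 7² + 2*7 + 2*7) = 167*√(-3 + 49 + 14 + 14)/8 = 167*√74/8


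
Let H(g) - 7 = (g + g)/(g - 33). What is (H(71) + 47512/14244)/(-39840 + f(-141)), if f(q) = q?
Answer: -952126/2705074479 ≈ -0.00035198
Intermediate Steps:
H(g) = 7 + 2*g/(-33 + g) (H(g) = 7 + (g + g)/(g - 33) = 7 + (2*g)/(-33 + g) = 7 + 2*g/(-33 + g))
(H(71) + 47512/14244)/(-39840 + f(-141)) = (3*(-77 + 3*71)/(-33 + 71) + 47512/14244)/(-39840 - 141) = (3*(-77 + 213)/38 + 47512*(1/14244))/(-39981) = (3*(1/38)*136 + 11878/3561)*(-1/39981) = (204/19 + 11878/3561)*(-1/39981) = (952126/67659)*(-1/39981) = -952126/2705074479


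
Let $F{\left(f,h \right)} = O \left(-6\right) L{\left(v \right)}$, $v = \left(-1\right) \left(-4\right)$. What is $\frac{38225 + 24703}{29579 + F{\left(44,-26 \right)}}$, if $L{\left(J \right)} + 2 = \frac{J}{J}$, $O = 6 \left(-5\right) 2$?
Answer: $\frac{62928}{29219} \approx 2.1537$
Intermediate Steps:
$O = -60$ ($O = \left(-30\right) 2 = -60$)
$v = 4$
$L{\left(J \right)} = -1$ ($L{\left(J \right)} = -2 + \frac{J}{J} = -2 + 1 = -1$)
$F{\left(f,h \right)} = -360$ ($F{\left(f,h \right)} = \left(-60\right) \left(-6\right) \left(-1\right) = 360 \left(-1\right) = -360$)
$\frac{38225 + 24703}{29579 + F{\left(44,-26 \right)}} = \frac{38225 + 24703}{29579 - 360} = \frac{62928}{29219}$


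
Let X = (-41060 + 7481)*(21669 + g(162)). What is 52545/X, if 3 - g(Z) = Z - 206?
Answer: -17515/243067188 ≈ -7.2058e-5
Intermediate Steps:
g(Z) = 209 - Z (g(Z) = 3 - (Z - 206) = 3 - (-206 + Z) = 3 + (206 - Z) = 209 - Z)
X = -729201564 (X = (-41060 + 7481)*(21669 + (209 - 1*162)) = -33579*(21669 + (209 - 162)) = -33579*(21669 + 47) = -33579*21716 = -729201564)
52545/X = 52545/(-729201564) = 52545*(-1/729201564) = -17515/243067188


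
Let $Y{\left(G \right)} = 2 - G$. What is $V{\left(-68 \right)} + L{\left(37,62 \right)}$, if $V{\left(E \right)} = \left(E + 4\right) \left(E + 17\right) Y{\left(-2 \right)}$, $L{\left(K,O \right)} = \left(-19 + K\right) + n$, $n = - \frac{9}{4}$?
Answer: $\frac{52287}{4} \approx 13072.0$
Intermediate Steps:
$n = - \frac{9}{4}$ ($n = \left(-9\right) \frac{1}{4} = - \frac{9}{4} \approx -2.25$)
$L{\left(K,O \right)} = - \frac{85}{4} + K$ ($L{\left(K,O \right)} = \left(-19 + K\right) - \frac{9}{4} = - \frac{85}{4} + K$)
$V{\left(E \right)} = 4 \left(4 + E\right) \left(17 + E\right)$ ($V{\left(E \right)} = \left(E + 4\right) \left(E + 17\right) \left(2 - -2\right) = \left(4 + E\right) \left(17 + E\right) \left(2 + 2\right) = \left(4 + E\right) \left(17 + E\right) 4 = 4 \left(4 + E\right) \left(17 + E\right)$)
$V{\left(-68 \right)} + L{\left(37,62 \right)} = \left(272 + 4 \left(-68\right)^{2} + 84 \left(-68\right)\right) + \left(- \frac{85}{4} + 37\right) = \left(272 + 4 \cdot 4624 - 5712\right) + \frac{63}{4} = \left(272 + 18496 - 5712\right) + \frac{63}{4} = 13056 + \frac{63}{4} = \frac{52287}{4}$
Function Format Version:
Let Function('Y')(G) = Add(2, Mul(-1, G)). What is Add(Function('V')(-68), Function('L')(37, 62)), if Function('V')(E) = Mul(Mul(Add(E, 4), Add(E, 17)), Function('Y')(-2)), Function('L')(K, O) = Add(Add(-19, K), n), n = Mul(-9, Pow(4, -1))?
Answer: Rational(52287, 4) ≈ 13072.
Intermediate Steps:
n = Rational(-9, 4) (n = Mul(-9, Rational(1, 4)) = Rational(-9, 4) ≈ -2.2500)
Function('L')(K, O) = Add(Rational(-85, 4), K) (Function('L')(K, O) = Add(Add(-19, K), Rational(-9, 4)) = Add(Rational(-85, 4), K))
Function('V')(E) = Mul(4, Add(4, E), Add(17, E)) (Function('V')(E) = Mul(Mul(Add(E, 4), Add(E, 17)), Add(2, Mul(-1, -2))) = Mul(Mul(Add(4, E), Add(17, E)), Add(2, 2)) = Mul(Mul(Add(4, E), Add(17, E)), 4) = Mul(4, Add(4, E), Add(17, E)))
Add(Function('V')(-68), Function('L')(37, 62)) = Add(Add(272, Mul(4, Pow(-68, 2)), Mul(84, -68)), Add(Rational(-85, 4), 37)) = Add(Add(272, Mul(4, 4624), -5712), Rational(63, 4)) = Add(Add(272, 18496, -5712), Rational(63, 4)) = Add(13056, Rational(63, 4)) = Rational(52287, 4)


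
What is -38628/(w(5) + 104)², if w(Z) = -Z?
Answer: -4292/1089 ≈ -3.9412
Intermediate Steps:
-38628/(w(5) + 104)² = -38628/(-1*5 + 104)² = -38628/(-5 + 104)² = -38628/(99²) = -38628/9801 = -38628*1/9801 = -4292/1089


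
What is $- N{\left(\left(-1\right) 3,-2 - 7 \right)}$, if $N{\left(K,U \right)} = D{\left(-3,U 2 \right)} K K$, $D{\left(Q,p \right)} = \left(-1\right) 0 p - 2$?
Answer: $18$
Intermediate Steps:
$D{\left(Q,p \right)} = -2$ ($D{\left(Q,p \right)} = 0 p - 2 = 0 - 2 = -2$)
$N{\left(K,U \right)} = - 2 K^{2}$ ($N{\left(K,U \right)} = - 2 K K = - 2 K^{2}$)
$- N{\left(\left(-1\right) 3,-2 - 7 \right)} = - \left(-2\right) \left(\left(-1\right) 3\right)^{2} = - \left(-2\right) \left(-3\right)^{2} = - \left(-2\right) 9 = \left(-1\right) \left(-18\right) = 18$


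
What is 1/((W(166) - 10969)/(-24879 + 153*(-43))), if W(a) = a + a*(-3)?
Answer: 10486/3767 ≈ 2.7836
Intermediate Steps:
W(a) = -2*a (W(a) = a - 3*a = -2*a)
1/((W(166) - 10969)/(-24879 + 153*(-43))) = 1/((-2*166 - 10969)/(-24879 + 153*(-43))) = 1/((-332 - 10969)/(-24879 - 6579)) = 1/(-11301/(-31458)) = 1/(-11301*(-1/31458)) = 1/(3767/10486) = 10486/3767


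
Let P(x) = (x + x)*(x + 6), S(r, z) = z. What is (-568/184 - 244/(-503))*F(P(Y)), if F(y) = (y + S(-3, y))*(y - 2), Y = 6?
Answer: -1231010496/11569 ≈ -1.0641e+5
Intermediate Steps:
P(x) = 2*x*(6 + x) (P(x) = (2*x)*(6 + x) = 2*x*(6 + x))
F(y) = 2*y*(-2 + y) (F(y) = (y + y)*(y - 2) = (2*y)*(-2 + y) = 2*y*(-2 + y))
(-568/184 - 244/(-503))*F(P(Y)) = (-568/184 - 244/(-503))*(2*(2*6*(6 + 6))*(-2 + 2*6*(6 + 6))) = (-568*1/184 - 244*(-1/503))*(2*(2*6*12)*(-2 + 2*6*12)) = (-71/23 + 244/503)*(2*144*(-2 + 144)) = -60202*144*142/11569 = -30101/11569*40896 = -1231010496/11569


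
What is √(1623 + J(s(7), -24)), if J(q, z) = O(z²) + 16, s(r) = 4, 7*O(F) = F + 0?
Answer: √84343/7 ≈ 41.488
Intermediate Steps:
O(F) = F/7 (O(F) = (F + 0)/7 = F/7)
J(q, z) = 16 + z²/7 (J(q, z) = z²/7 + 16 = 16 + z²/7)
√(1623 + J(s(7), -24)) = √(1623 + (16 + (⅐)*(-24)²)) = √(1623 + (16 + (⅐)*576)) = √(1623 + (16 + 576/7)) = √(1623 + 688/7) = √(12049/7) = √84343/7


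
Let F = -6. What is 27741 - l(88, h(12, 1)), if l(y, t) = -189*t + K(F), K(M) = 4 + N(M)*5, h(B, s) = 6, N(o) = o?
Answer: 28901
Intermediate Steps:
K(M) = 4 + 5*M (K(M) = 4 + M*5 = 4 + 5*M)
l(y, t) = -26 - 189*t (l(y, t) = -189*t + (4 + 5*(-6)) = -189*t + (4 - 30) = -189*t - 26 = -26 - 189*t)
27741 - l(88, h(12, 1)) = 27741 - (-26 - 189*6) = 27741 - (-26 - 1134) = 27741 - 1*(-1160) = 27741 + 1160 = 28901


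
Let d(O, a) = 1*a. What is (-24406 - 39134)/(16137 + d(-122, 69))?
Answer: -10590/2701 ≈ -3.9208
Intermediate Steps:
d(O, a) = a
(-24406 - 39134)/(16137 + d(-122, 69)) = (-24406 - 39134)/(16137 + 69) = -63540/16206 = -63540*1/16206 = -10590/2701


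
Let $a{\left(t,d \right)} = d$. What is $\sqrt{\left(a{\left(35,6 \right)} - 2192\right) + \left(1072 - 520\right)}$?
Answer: $i \sqrt{1634} \approx 40.423 i$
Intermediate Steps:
$\sqrt{\left(a{\left(35,6 \right)} - 2192\right) + \left(1072 - 520\right)} = \sqrt{\left(6 - 2192\right) + \left(1072 - 520\right)} = \sqrt{\left(6 - 2192\right) + 552} = \sqrt{-2186 + 552} = \sqrt{-1634} = i \sqrt{1634}$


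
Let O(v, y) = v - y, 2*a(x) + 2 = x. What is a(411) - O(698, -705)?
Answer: -2397/2 ≈ -1198.5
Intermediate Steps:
a(x) = -1 + x/2
a(411) - O(698, -705) = (-1 + (½)*411) - (698 - 1*(-705)) = (-1 + 411/2) - (698 + 705) = 409/2 - 1*1403 = 409/2 - 1403 = -2397/2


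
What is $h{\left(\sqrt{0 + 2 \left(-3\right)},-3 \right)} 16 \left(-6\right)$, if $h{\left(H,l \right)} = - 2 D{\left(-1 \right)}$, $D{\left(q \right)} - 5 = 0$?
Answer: $960$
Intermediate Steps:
$D{\left(q \right)} = 5$ ($D{\left(q \right)} = 5 + 0 = 5$)
$h{\left(H,l \right)} = -10$ ($h{\left(H,l \right)} = \left(-2\right) 5 = -10$)
$h{\left(\sqrt{0 + 2 \left(-3\right)},-3 \right)} 16 \left(-6\right) = \left(-10\right) 16 \left(-6\right) = \left(-160\right) \left(-6\right) = 960$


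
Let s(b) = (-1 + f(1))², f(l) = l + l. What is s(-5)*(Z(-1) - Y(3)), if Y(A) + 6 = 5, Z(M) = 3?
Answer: 4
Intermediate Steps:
Y(A) = -1 (Y(A) = -6 + 5 = -1)
f(l) = 2*l
s(b) = 1 (s(b) = (-1 + 2*1)² = (-1 + 2)² = 1² = 1)
s(-5)*(Z(-1) - Y(3)) = 1*(3 - 1*(-1)) = 1*(3 + 1) = 1*4 = 4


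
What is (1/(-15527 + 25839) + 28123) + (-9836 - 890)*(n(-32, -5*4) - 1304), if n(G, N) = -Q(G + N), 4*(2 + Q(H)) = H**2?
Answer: 219069685113/10312 ≈ 2.1244e+7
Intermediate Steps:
Q(H) = -2 + H**2/4
n(G, N) = 2 - (G + N)**2/4 (n(G, N) = -(-2 + (G + N)**2/4) = 2 - (G + N)**2/4)
(1/(-15527 + 25839) + 28123) + (-9836 - 890)*(n(-32, -5*4) - 1304) = (1/(-15527 + 25839) + 28123) + (-9836 - 890)*((2 - (-32 - 5*4)**2/4) - 1304) = (1/10312 + 28123) - 10726*((2 - (-32 - 20)**2/4) - 1304) = (1/10312 + 28123) - 10726*((2 - 1/4*(-52)**2) - 1304) = 290004377/10312 - 10726*((2 - 1/4*2704) - 1304) = 290004377/10312 - 10726*((2 - 676) - 1304) = 290004377/10312 - 10726*(-674 - 1304) = 290004377/10312 - 10726*(-1978) = 290004377/10312 + 21216028 = 219069685113/10312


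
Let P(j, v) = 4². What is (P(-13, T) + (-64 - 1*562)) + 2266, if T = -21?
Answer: 1656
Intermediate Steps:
P(j, v) = 16
(P(-13, T) + (-64 - 1*562)) + 2266 = (16 + (-64 - 1*562)) + 2266 = (16 + (-64 - 562)) + 2266 = (16 - 626) + 2266 = -610 + 2266 = 1656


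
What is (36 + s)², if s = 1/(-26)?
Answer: 874225/676 ≈ 1293.2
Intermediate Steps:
s = -1/26 ≈ -0.038462
(36 + s)² = (36 - 1/26)² = (935/26)² = 874225/676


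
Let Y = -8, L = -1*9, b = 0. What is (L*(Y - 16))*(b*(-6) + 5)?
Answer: 1080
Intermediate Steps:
L = -9
(L*(Y - 16))*(b*(-6) + 5) = (-9*(-8 - 16))*(0*(-6) + 5) = (-9*(-24))*(0 + 5) = 216*5 = 1080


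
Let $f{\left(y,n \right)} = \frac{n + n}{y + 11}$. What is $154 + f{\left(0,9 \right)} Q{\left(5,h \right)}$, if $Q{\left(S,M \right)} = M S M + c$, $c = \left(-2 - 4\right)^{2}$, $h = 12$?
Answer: $\frac{15302}{11} \approx 1391.1$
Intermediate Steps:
$c = 36$ ($c = \left(-6\right)^{2} = 36$)
$Q{\left(S,M \right)} = 36 + S M^{2}$ ($Q{\left(S,M \right)} = M S M + 36 = S M^{2} + 36 = 36 + S M^{2}$)
$f{\left(y,n \right)} = \frac{2 n}{11 + y}$
$154 + f{\left(0,9 \right)} Q{\left(5,h \right)} = 154 + 2 \cdot 9 \frac{1}{11 + 0} \left(36 + 5 \cdot 12^{2}\right) = 154 + 2 \cdot 9 \cdot \frac{1}{11} \left(36 + 5 \cdot 144\right) = 154 + 2 \cdot 9 \cdot \frac{1}{11} \left(36 + 720\right) = 154 + \frac{18}{11} \cdot 756 = 154 + \frac{13608}{11} = \frac{15302}{11}$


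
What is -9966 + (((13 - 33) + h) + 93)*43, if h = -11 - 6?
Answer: -7558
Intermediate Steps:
h = -17
-9966 + (((13 - 33) + h) + 93)*43 = -9966 + (((13 - 33) - 17) + 93)*43 = -9966 + ((-20 - 17) + 93)*43 = -9966 + (-37 + 93)*43 = -9966 + 56*43 = -9966 + 2408 = -7558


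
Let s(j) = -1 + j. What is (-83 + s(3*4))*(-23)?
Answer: 1656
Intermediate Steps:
(-83 + s(3*4))*(-23) = (-83 + (-1 + 3*4))*(-23) = (-83 + (-1 + 12))*(-23) = (-83 + 11)*(-23) = -72*(-23) = 1656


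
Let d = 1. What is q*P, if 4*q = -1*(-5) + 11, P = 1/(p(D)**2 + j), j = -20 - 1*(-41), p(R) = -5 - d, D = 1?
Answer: 4/57 ≈ 0.070175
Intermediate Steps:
p(R) = -6 (p(R) = -5 - 1*1 = -5 - 1 = -6)
j = 21 (j = -20 + 41 = 21)
P = 1/57 (P = 1/((-6)**2 + 21) = 1/(36 + 21) = 1/57 ≈ 0.017544)
q = 4 (q = (-1*(-5) + 11)/4 = (5 + 11)/4 = (1/4)*16 = 4)
q*P = 4*(1/57) = 4/57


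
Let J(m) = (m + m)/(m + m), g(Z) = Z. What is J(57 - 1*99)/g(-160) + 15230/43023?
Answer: 2393777/6883680 ≈ 0.34775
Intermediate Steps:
J(m) = 1 (J(m) = (2*m)/((2*m)) = (2*m)*(1/(2*m)) = 1)
J(57 - 1*99)/g(-160) + 15230/43023 = 1/(-160) + 15230/43023 = 1*(-1/160) + 15230*(1/43023) = -1/160 + 15230/43023 = 2393777/6883680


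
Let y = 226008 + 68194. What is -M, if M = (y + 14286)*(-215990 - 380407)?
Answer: 183981317736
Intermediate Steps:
y = 294202
M = -183981317736 (M = (294202 + 14286)*(-215990 - 380407) = 308488*(-596397) = -183981317736)
-M = -1*(-183981317736) = 183981317736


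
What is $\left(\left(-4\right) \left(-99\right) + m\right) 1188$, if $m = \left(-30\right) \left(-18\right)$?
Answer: $1111968$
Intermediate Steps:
$m = 540$
$\left(\left(-4\right) \left(-99\right) + m\right) 1188 = \left(\left(-4\right) \left(-99\right) + 540\right) 1188 = \left(396 + 540\right) 1188 = 936 \cdot 1188 = 1111968$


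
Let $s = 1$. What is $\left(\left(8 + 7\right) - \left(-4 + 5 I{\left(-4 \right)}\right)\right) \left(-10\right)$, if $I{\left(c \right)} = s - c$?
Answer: $60$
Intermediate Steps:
$I{\left(c \right)} = 1 - c$
$\left(\left(8 + 7\right) - \left(-4 + 5 I{\left(-4 \right)}\right)\right) \left(-10\right) = \left(\left(8 + 7\right) + \left(4 - 5 \left(1 - -4\right)\right)\right) \left(-10\right) = \left(15 + \left(4 - 5 \left(1 + 4\right)\right)\right) \left(-10\right) = \left(15 + \left(4 - 25\right)\right) \left(-10\right) = \left(15 - 21\right) \left(-10\right) = \left(-6\right) \left(-10\right) = 60$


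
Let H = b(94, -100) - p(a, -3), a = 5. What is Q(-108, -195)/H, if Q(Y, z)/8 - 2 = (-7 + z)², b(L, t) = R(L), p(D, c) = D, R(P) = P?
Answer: 326448/89 ≈ 3668.0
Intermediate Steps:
b(L, t) = L
H = 89 (H = 94 - 1*5 = 94 - 5 = 89)
Q(Y, z) = 16 + 8*(-7 + z)²
Q(-108, -195)/H = (16 + 8*(-7 - 195)²)/89 = (16 + 8*(-202)²)*(1/89) = (16 + 8*40804)*(1/89) = (16 + 326432)*(1/89) = 326448*(1/89) = 326448/89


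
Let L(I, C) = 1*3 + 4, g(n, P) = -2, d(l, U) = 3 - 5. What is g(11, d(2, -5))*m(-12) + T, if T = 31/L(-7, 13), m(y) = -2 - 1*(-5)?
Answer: -11/7 ≈ -1.5714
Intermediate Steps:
d(l, U) = -2
L(I, C) = 7 (L(I, C) = 3 + 4 = 7)
m(y) = 3 (m(y) = -2 + 5 = 3)
T = 31/7 ≈ 4.4286
g(11, d(2, -5))*m(-12) + T = -2*3 + 31/7 = -6 + 31/7 = -11/7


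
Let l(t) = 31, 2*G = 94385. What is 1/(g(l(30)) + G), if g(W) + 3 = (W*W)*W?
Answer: 2/153961 ≈ 1.2990e-5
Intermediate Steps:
G = 94385/2 (G = (½)*94385 = 94385/2 ≈ 47193.)
g(W) = -3 + W³ (g(W) = -3 + (W*W)*W = -3 + W²*W = -3 + W³)
1/(g(l(30)) + G) = 1/((-3 + 31³) + 94385/2) = 1/((-3 + 29791) + 94385/2) = 1/(29788 + 94385/2) = 1/(153961/2) = 2/153961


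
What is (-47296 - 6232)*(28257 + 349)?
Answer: -1531221968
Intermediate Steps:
(-47296 - 6232)*(28257 + 349) = -53528*28606 = -1531221968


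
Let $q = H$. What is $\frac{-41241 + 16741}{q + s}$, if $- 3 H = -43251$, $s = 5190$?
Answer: $- \frac{3500}{2801} \approx -1.2496$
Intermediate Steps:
$H = 14417$ ($H = \left(- \frac{1}{3}\right) \left(-43251\right) = 14417$)
$q = 14417$
$\frac{-41241 + 16741}{q + s} = \frac{-41241 + 16741}{14417 + 5190} = - \frac{24500}{19607} = \left(-24500\right) \frac{1}{19607} = - \frac{3500}{2801}$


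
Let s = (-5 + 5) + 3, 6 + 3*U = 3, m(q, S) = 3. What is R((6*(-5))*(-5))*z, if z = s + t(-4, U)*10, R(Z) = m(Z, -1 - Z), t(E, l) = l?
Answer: -21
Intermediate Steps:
U = -1 (U = -2 + (⅓)*3 = -2 + 1 = -1)
s = 3 (s = 0 + 3 = 3)
R(Z) = 3
z = -7 (z = 3 - 1*10 = 3 - 10 = -7)
R((6*(-5))*(-5))*z = 3*(-7) = -21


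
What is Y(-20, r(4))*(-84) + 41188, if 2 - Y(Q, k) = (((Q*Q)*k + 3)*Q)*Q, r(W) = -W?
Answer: -53618180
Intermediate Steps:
Y(Q, k) = 2 - Q²*(3 + k*Q²) (Y(Q, k) = 2 - ((Q*Q)*k + 3)*Q*Q = 2 - (Q²*k + 3)*Q*Q = 2 - (k*Q² + 3)*Q*Q = 2 - (3 + k*Q²)*Q*Q = 2 - Q*(3 + k*Q²)*Q = 2 - Q²*(3 + k*Q²))
Y(-20, r(4))*(-84) + 41188 = (2 - 3*(-20)² - 1*(-1*4)*(-20)⁴)*(-84) + 41188 = (2 - 3*400 - 1*(-4)*160000)*(-84) + 41188 = (2 - 1200 + 640000)*(-84) + 41188 = 638802*(-84) + 41188 = -53659368 + 41188 = -53618180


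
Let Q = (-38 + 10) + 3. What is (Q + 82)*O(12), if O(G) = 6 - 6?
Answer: 0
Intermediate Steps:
O(G) = 0
Q = -25 (Q = -28 + 3 = -25)
(Q + 82)*O(12) = (-25 + 82)*0 = 57*0 = 0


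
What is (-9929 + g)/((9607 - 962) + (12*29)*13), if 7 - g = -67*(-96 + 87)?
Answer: -10525/13169 ≈ -0.79923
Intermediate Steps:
g = -596 (g = 7 - (-67)*(-96 + 87) = 7 - (-67)*(-9) = 7 - 1*603 = 7 - 603 = -596)
(-9929 + g)/((9607 - 962) + (12*29)*13) = (-9929 - 596)/((9607 - 962) + (12*29)*13) = -10525/(8645 + 348*13) = -10525/(8645 + 4524) = -10525/13169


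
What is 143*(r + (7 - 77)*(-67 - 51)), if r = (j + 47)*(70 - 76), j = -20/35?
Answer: 7989410/7 ≈ 1.1413e+6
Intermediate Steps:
j = -4/7 (j = -20*1/35 = -4/7 ≈ -0.57143)
r = -1950/7 (r = (-4/7 + 47)*(70 - 76) = (325/7)*(-6) = -1950/7 ≈ -278.57)
143*(r + (7 - 77)*(-67 - 51)) = 143*(-1950/7 + (7 - 77)*(-67 - 51)) = 143*(-1950/7 - 70*(-118)) = 143*(-1950/7 + 8260) = 143*(55870/7) = 7989410/7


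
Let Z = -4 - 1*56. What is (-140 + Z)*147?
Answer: -29400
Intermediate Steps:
Z = -60 (Z = -4 - 56 = -60)
(-140 + Z)*147 = (-140 - 60)*147 = -200*147 = -29400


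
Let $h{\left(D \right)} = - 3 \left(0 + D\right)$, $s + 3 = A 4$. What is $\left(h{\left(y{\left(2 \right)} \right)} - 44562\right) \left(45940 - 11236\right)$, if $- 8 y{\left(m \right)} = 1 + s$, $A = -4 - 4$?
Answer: $-1546922124$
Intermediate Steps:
$A = -8$ ($A = -4 - 4 = -8$)
$s = -35$ ($s = -3 - 32 = -35$)
$y{\left(m \right)} = \frac{17}{4}$ ($y{\left(m \right)} = - \frac{1 - 35}{8} = \left(- \frac{1}{8}\right) \left(-34\right) = \frac{17}{4}$)
$h{\left(D \right)} = - 3 D$
$\left(h{\left(y{\left(2 \right)} \right)} - 44562\right) \left(45940 - 11236\right) = \left(\left(-3\right) \frac{17}{4} - 44562\right) \left(45940 - 11236\right) = \left(- \frac{51}{4} - 44562\right) 34704 = \left(- \frac{178299}{4}\right) 34704 = -1546922124$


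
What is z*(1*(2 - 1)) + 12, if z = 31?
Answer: 43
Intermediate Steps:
z*(1*(2 - 1)) + 12 = 31*(1*(2 - 1)) + 12 = 31*(1*1) + 12 = 31*1 + 12 = 31 + 12 = 43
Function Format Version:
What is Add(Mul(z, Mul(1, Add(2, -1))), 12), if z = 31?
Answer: 43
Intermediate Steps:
Add(Mul(z, Mul(1, Add(2, -1))), 12) = Add(Mul(31, Mul(1, Add(2, -1))), 12) = Add(Mul(31, Mul(1, 1)), 12) = Add(Mul(31, 1), 12) = Add(31, 12) = 43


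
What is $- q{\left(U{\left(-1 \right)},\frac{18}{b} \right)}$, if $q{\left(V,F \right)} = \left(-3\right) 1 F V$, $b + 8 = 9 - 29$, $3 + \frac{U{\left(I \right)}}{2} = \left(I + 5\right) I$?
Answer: $27$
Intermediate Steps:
$U{\left(I \right)} = -6 + 2 I \left(5 + I\right)$ ($U{\left(I \right)} = -6 + 2 \left(I + 5\right) I = -6 + 2 \left(5 + I\right) I = -6 + 2 I \left(5 + I\right)$)
$b = -28$ ($b = -8 + \left(9 - 29\right) = -8 - 20 = -28$)
$q{\left(V,F \right)} = - 3 F V$
$- q{\left(U{\left(-1 \right)},\frac{18}{b} \right)} = - \left(-3\right) \frac{18}{-28} \left(-6 + 2 \left(-1\right)^{2} + 10 \left(-1\right)\right) = - \left(-3\right) 18 \left(- \frac{1}{28}\right) \left(-6 + 2 \cdot 1 - 10\right) = - \frac{\left(-3\right) \left(-9\right) \left(-6 + 2 - 10\right)}{14} = - \frac{\left(-3\right) \left(-9\right) \left(-14\right)}{14} = \left(-1\right) \left(-27\right) = 27$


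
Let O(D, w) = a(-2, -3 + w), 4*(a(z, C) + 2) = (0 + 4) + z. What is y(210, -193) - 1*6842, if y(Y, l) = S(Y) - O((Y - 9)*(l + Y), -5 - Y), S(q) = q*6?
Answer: -11161/2 ≈ -5580.5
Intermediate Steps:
S(q) = 6*q
a(z, C) = -1 + z/4 (a(z, C) = -2 + ((0 + 4) + z)/4 = -2 + (4 + z)/4 = -2 + (1 + z/4) = -1 + z/4)
O(D, w) = -3/2 (O(D, w) = -1 + (¼)*(-2) = -1 - ½ = -3/2)
y(Y, l) = 3/2 + 6*Y (y(Y, l) = 6*Y - 1*(-3/2) = 6*Y + 3/2 = 3/2 + 6*Y)
y(210, -193) - 1*6842 = (3/2 + 6*210) - 1*6842 = (3/2 + 1260) - 6842 = 2523/2 - 6842 = -11161/2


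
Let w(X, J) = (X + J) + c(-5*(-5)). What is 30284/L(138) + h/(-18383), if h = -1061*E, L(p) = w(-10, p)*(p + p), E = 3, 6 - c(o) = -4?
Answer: 169486219/175042926 ≈ 0.96826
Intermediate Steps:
c(o) = 10 (c(o) = 6 - 1*(-4) = 6 + 4 = 10)
w(X, J) = 10 + J + X (w(X, J) = (X + J) + 10 = (J + X) + 10 = 10 + J + X)
L(p) = 2*p² (L(p) = (10 + p - 10)*(p + p) = p*(2*p) = 2*p²)
h = -3183 (h = -1061*3 = -3183)
30284/L(138) + h/(-18383) = 30284/((2*138²)) - 3183/(-18383) = 30284/((2*19044)) - 3183*(-1/18383) = 30284/38088 + 3183/18383 = 30284*(1/38088) + 3183/18383 = 7571/9522 + 3183/18383 = 169486219/175042926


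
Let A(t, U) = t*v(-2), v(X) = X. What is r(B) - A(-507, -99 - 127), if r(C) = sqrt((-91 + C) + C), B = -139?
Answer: -1014 + 3*I*sqrt(41) ≈ -1014.0 + 19.209*I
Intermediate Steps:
r(C) = sqrt(-91 + 2*C)
A(t, U) = -2*t (A(t, U) = t*(-2) = -2*t)
r(B) - A(-507, -99 - 127) = sqrt(-91 + 2*(-139)) - (-2)*(-507) = sqrt(-91 - 278) - 1*1014 = sqrt(-369) - 1014 = 3*I*sqrt(41) - 1014 = -1014 + 3*I*sqrt(41)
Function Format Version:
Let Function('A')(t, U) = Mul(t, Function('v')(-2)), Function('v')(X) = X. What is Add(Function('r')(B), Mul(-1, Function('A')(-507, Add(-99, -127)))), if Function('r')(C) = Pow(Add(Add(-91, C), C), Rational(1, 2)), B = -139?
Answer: Add(-1014, Mul(3, I, Pow(41, Rational(1, 2)))) ≈ Add(-1014.0, Mul(19.209, I))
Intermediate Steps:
Function('r')(C) = Pow(Add(-91, Mul(2, C)), Rational(1, 2))
Function('A')(t, U) = Mul(-2, t) (Function('A')(t, U) = Mul(t, -2) = Mul(-2, t))
Add(Function('r')(B), Mul(-1, Function('A')(-507, Add(-99, -127)))) = Add(Pow(Add(-91, Mul(2, -139)), Rational(1, 2)), Mul(-1, Mul(-2, -507))) = Add(Pow(Add(-91, -278), Rational(1, 2)), Mul(-1, 1014)) = Add(Pow(-369, Rational(1, 2)), -1014) = Add(Mul(3, I, Pow(41, Rational(1, 2))), -1014) = Add(-1014, Mul(3, I, Pow(41, Rational(1, 2))))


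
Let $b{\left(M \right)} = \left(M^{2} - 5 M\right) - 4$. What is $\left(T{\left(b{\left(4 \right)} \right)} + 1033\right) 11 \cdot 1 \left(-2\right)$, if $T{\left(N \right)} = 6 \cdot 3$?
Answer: $-23122$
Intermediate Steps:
$b{\left(M \right)} = -4 + M^{2} - 5 M$
$T{\left(N \right)} = 18$
$\left(T{\left(b{\left(4 \right)} \right)} + 1033\right) 11 \cdot 1 \left(-2\right) = \left(18 + 1033\right) 11 \cdot 1 \left(-2\right) = 1051 \cdot 11 \left(-2\right) = 1051 \left(-22\right) = -23122$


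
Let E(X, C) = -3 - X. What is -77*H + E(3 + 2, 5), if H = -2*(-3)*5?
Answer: -2318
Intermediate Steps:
H = 30 (H = 6*5 = 30)
-77*H + E(3 + 2, 5) = -77*30 + (-3 - (3 + 2)) = -2310 + (-3 - 1*5) = -2310 + (-3 - 5) = -2310 - 8 = -2318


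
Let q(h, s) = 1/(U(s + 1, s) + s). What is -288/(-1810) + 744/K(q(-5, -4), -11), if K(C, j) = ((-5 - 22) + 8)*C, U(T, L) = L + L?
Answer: 8082576/17195 ≈ 470.05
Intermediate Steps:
U(T, L) = 2*L
q(h, s) = 1/(3*s) (q(h, s) = 1/(2*s + s) = 1/(3*s))
K(C, j) = -19*C (K(C, j) = (-27 + 8)*C = -19*C)
-288/(-1810) + 744/K(q(-5, -4), -11) = -288/(-1810) + 744/((-19/(3*(-4)))) = -288*(-1/1810) + 744/((-19*(-1)/(3*4))) = 144/905 + 744/((-19*(-1/12))) = 144/905 + 744/(19/12) = 144/905 + 744*(12/19) = 144/905 + 8928/19 = 8082576/17195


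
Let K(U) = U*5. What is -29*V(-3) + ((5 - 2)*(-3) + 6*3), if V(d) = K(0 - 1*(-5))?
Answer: -716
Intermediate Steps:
K(U) = 5*U
V(d) = 25 (V(d) = 5*(0 - 1*(-5)) = 5*(0 + 5) = 5*5 = 25)
-29*V(-3) + ((5 - 2)*(-3) + 6*3) = -29*25 + ((5 - 2)*(-3) + 6*3) = -725 + (3*(-3) + 18) = -725 + (-9 + 18) = -725 + 9 = -716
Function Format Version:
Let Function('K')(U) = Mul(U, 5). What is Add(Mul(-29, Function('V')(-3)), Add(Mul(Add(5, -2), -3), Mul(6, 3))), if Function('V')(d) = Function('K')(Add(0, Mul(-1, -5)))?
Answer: -716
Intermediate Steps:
Function('K')(U) = Mul(5, U)
Function('V')(d) = 25 (Function('V')(d) = Mul(5, Add(0, Mul(-1, -5))) = Mul(5, Add(0, 5)) = Mul(5, 5) = 25)
Add(Mul(-29, Function('V')(-3)), Add(Mul(Add(5, -2), -3), Mul(6, 3))) = Add(Mul(-29, 25), Add(Mul(Add(5, -2), -3), Mul(6, 3))) = Add(-725, Add(Mul(3, -3), 18)) = Add(-725, Add(-9, 18)) = Add(-725, 9) = -716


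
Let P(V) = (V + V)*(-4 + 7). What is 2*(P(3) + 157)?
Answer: 350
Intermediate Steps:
P(V) = 6*V (P(V) = (2*V)*3 = 6*V)
2*(P(3) + 157) = 2*(6*3 + 157) = 2*(18 + 157) = 2*175 = 350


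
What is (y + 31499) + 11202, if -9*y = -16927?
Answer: 401236/9 ≈ 44582.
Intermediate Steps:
y = 16927/9 (y = -⅑*(-16927) = 16927/9 ≈ 1880.8)
(y + 31499) + 11202 = (16927/9 + 31499) + 11202 = 300418/9 + 11202 = 401236/9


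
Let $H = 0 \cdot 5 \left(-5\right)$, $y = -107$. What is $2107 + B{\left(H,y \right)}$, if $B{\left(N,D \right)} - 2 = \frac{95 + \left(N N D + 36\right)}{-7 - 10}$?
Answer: $\frac{35722}{17} \approx 2101.3$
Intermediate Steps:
$H = 0$ ($H = 0 \left(-5\right) = 0$)
$B{\left(N,D \right)} = - \frac{97}{17} - \frac{D N^{2}}{17}$ ($B{\left(N,D \right)} = 2 + \frac{95 + \left(N N D + 36\right)}{-7 - 10} = 2 + \frac{95 + \left(N^{2} D + 36\right)}{-17} = 2 + \left(95 + \left(D N^{2} + 36\right)\right) \left(- \frac{1}{17}\right) = 2 + \left(95 + \left(36 + D N^{2}\right)\right) \left(- \frac{1}{17}\right) = 2 + \left(131 + D N^{2}\right) \left(- \frac{1}{17}\right) = 2 - \left(\frac{131}{17} + \frac{D N^{2}}{17}\right) = - \frac{97}{17} - \frac{D N^{2}}{17}$)
$2107 + B{\left(H,y \right)} = 2107 - \left(\frac{97}{17} - \frac{107 \cdot 0^{2}}{17}\right) = 2107 - \left(\frac{97}{17} - 0\right) = 2107 + \left(- \frac{97}{17} + 0\right) = 2107 - \frac{97}{17} = \frac{35722}{17}$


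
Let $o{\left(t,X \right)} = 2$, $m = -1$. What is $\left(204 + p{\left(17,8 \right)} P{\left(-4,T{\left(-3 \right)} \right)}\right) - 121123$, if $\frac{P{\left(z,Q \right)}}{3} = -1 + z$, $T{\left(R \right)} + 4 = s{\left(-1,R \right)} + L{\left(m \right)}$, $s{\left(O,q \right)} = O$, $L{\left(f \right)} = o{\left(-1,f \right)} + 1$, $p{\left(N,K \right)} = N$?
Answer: $-121174$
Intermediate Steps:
$L{\left(f \right)} = 3$ ($L{\left(f \right)} = 2 + 1 = 3$)
$T{\left(R \right)} = -2$ ($T{\left(R \right)} = -4 + \left(-1 + 3\right) = -4 + 2 = -2$)
$P{\left(z,Q \right)} = -3 + 3 z$ ($P{\left(z,Q \right)} = 3 \left(-1 + z\right) = -3 + 3 z$)
$\left(204 + p{\left(17,8 \right)} P{\left(-4,T{\left(-3 \right)} \right)}\right) - 121123 = \left(204 + 17 \left(-3 + 3 \left(-4\right)\right)\right) - 121123 = \left(204 + 17 \left(-3 - 12\right)\right) - 121123 = \left(204 + 17 \left(-15\right)\right) - 121123 = \left(204 - 255\right) - 121123 = -51 - 121123 = -121174$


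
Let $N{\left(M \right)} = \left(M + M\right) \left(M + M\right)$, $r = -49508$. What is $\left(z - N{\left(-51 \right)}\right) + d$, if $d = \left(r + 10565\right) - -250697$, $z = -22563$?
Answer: $178787$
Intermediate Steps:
$N{\left(M \right)} = 4 M^{2}$ ($N{\left(M \right)} = 2 M 2 M = 4 M^{2}$)
$d = 211754$ ($d = \left(-49508 + 10565\right) - -250697 = -38943 + 250697 = 211754$)
$\left(z - N{\left(-51 \right)}\right) + d = \left(-22563 - 4 \left(-51\right)^{2}\right) + 211754 = \left(-22563 - 4 \cdot 2601\right) + 211754 = \left(-22563 - 10404\right) + 211754 = -32967 + 211754 = 178787$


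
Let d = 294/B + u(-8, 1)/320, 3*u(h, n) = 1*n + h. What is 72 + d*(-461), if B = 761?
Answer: -75056573/730560 ≈ -102.74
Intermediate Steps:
u(h, n) = h/3 + n/3 (u(h, n) = (1*n + h)/3 = (n + h)/3 = (h + n)/3 = h/3 + n/3)
d = 276913/730560 (d = 294/761 + ((⅓)*(-8) + (⅓)*1)/320 = 294*(1/761) + (-8/3 + ⅓)*(1/320) = 294/761 - 7/3*1/320 = 294/761 - 7/960 = 276913/730560 ≈ 0.37904)
72 + d*(-461) = 72 + (276913/730560)*(-461) = 72 - 127656893/730560 = -75056573/730560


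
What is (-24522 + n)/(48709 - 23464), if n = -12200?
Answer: -36722/25245 ≈ -1.4546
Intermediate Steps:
(-24522 + n)/(48709 - 23464) = (-24522 - 12200)/(48709 - 23464) = -36722/25245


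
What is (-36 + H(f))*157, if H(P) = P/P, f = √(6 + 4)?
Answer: -5495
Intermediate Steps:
f = √10 ≈ 3.1623
H(P) = 1
(-36 + H(f))*157 = (-36 + 1)*157 = -35*157 = -5495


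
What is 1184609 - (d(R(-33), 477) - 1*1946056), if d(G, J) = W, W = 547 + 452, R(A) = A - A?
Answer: 3129666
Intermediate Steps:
R(A) = 0
W = 999
d(G, J) = 999
1184609 - (d(R(-33), 477) - 1*1946056) = 1184609 - (999 - 1*1946056) = 1184609 - (999 - 1946056) = 1184609 - 1*(-1945057) = 1184609 + 1945057 = 3129666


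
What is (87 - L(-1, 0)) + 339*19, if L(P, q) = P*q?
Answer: 6528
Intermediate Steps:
(87 - L(-1, 0)) + 339*19 = (87 - (-1)*0) + 339*19 = (87 - 1*0) + 6441 = (87 + 0) + 6441 = 87 + 6441 = 6528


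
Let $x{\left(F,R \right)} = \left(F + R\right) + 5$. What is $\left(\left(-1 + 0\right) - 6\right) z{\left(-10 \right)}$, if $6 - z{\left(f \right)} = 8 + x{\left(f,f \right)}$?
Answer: $-91$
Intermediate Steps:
$x{\left(F,R \right)} = 5 + F + R$
$z{\left(f \right)} = -7 - 2 f$ ($z{\left(f \right)} = 6 - \left(8 + \left(5 + f + f\right)\right) = 6 - \left(8 + \left(5 + 2 f\right)\right) = 6 - \left(13 + 2 f\right) = -7 - 2 f$)
$\left(\left(-1 + 0\right) - 6\right) z{\left(-10 \right)} = \left(\left(-1 + 0\right) - 6\right) \left(-7 - -20\right) = \left(-1 - 6\right) \left(-7 + 20\right) = \left(-7\right) 13 = -91$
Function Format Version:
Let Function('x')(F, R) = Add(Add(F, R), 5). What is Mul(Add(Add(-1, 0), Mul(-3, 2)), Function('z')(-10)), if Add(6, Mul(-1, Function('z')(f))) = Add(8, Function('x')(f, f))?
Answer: -91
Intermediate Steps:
Function('x')(F, R) = Add(5, F, R)
Function('z')(f) = Add(-7, Mul(-2, f)) (Function('z')(f) = Add(6, Mul(-1, Add(8, Add(5, f, f)))) = Add(6, Mul(-1, Add(8, Add(5, Mul(2, f))))) = Add(6, Mul(-1, Add(13, Mul(2, f)))) = Add(6, Add(-13, Mul(-2, f))) = Add(-7, Mul(-2, f)))
Mul(Add(Add(-1, 0), Mul(-3, 2)), Function('z')(-10)) = Mul(Add(Add(-1, 0), Mul(-3, 2)), Add(-7, Mul(-2, -10))) = Mul(Add(-1, -6), Add(-7, 20)) = Mul(-7, 13) = -91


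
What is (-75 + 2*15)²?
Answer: 2025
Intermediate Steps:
(-75 + 2*15)² = (-75 + 30)² = (-45)² = 2025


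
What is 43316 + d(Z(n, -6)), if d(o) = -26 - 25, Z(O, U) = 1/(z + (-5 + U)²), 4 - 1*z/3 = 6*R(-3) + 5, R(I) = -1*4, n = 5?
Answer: 43265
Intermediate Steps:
R(I) = -4
z = 69 (z = 12 - 3*(6*(-4) + 5) = 12 - 3*(-24 + 5) = 12 - 3*(-19) = 12 + 57 = 69)
Z(O, U) = 1/(69 + (-5 + U)²)
d(o) = -51
43316 + d(Z(n, -6)) = 43316 - 51 = 43265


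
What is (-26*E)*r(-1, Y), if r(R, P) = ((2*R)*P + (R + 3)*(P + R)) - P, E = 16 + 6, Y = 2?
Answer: 2288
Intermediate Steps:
E = 22
r(R, P) = -P + (3 + R)*(P + R) + 2*P*R (r(R, P) = (2*P*R + (3 + R)*(P + R)) - P = ((3 + R)*(P + R) + 2*P*R) - P = -P + (3 + R)*(P + R) + 2*P*R)
(-26*E)*r(-1, Y) = (-26*22)*((-1)**2 + 2*2 + 3*(-1) + 3*2*(-1)) = -572*(1 + 4 - 3 - 6) = -572*(-4) = 2288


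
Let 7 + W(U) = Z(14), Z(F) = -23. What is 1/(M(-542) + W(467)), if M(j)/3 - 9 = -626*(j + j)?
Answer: 1/2035749 ≈ 4.9122e-7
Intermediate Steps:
W(U) = -30 (W(U) = -7 - 23 = -30)
M(j) = 27 - 3756*j (M(j) = 27 + 3*(-626*(j + j)) = 27 + 3*(-1252*j) = 27 - 3756*j)
1/(M(-542) + W(467)) = 1/((27 - 3756*(-542)) - 30) = 1/((27 + 2035752) - 30) = 1/(2035779 - 30) = 1/2035749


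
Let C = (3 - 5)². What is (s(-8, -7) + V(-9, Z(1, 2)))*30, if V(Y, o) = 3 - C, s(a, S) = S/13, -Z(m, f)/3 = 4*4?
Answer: -600/13 ≈ -46.154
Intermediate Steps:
Z(m, f) = -48 (Z(m, f) = -12*4 = -3*16 = -48)
C = 4 (C = (-2)² = 4)
s(a, S) = S/13 (s(a, S) = S*(1/13) = S/13)
V(Y, o) = -1 (V(Y, o) = 3 - 1*4 = 3 - 4 = -1)
(s(-8, -7) + V(-9, Z(1, 2)))*30 = ((1/13)*(-7) - 1)*30 = (-7/13 - 1)*30 = -20/13*30 = -600/13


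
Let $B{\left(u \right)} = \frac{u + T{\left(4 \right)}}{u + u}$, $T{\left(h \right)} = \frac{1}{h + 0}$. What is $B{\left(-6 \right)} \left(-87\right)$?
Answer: $- \frac{667}{16} \approx -41.688$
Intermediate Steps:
$T{\left(h \right)} = \frac{1}{h}$
$B{\left(u \right)} = \frac{\frac{1}{4} + u}{2 u}$ ($B{\left(u \right)} = \frac{u + \frac{1}{4}}{u + u} = \frac{u + \frac{1}{4}}{2 u} = \left(\frac{1}{4} + u\right) \frac{1}{2 u} = \frac{\frac{1}{4} + u}{2 u}$)
$B{\left(-6 \right)} \left(-87\right) = \frac{1 + 4 \left(-6\right)}{8 \left(-6\right)} \left(-87\right) = \frac{1}{8} \left(- \frac{1}{6}\right) \left(1 - 24\right) \left(-87\right) = \frac{1}{8} \left(- \frac{1}{6}\right) \left(-23\right) \left(-87\right) = \frac{23}{48} \left(-87\right) = - \frac{667}{16}$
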